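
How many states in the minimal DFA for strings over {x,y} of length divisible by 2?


Track length mod 2: states 0..1, accept at 0
Minimal DFA: 2 states


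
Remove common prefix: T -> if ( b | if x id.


Common prefix: 'if'
Factored: T -> if T', T' -> ( b | x id


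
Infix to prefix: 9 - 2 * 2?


'*' binds tighter: tree is (- 9 (* 2 2))
Prefix: - 9 * 2 2


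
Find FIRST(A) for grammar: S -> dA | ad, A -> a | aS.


Per alternative of A: FIRST(a) = {a}; FIRST(aS) = {a}
FIRST(A) = {a}


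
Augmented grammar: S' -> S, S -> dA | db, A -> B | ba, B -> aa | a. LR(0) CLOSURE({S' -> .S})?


Start: S' -> .S
For each item with dot before a nonterminal B, add B -> .γ for every B-production
Closure: [S' -> .S, S -> .dA, S -> .db]


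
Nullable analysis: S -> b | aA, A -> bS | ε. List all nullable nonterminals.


A nonterminal is nullable iff some alternative derives ε (directly, or every symbol in it is nullable)
Nullable: {A}


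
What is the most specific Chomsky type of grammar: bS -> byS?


LHS has context (more than one symbol) and |LHS| ≤ |RHS|
Classification: Type 1 (Context-Sensitive)


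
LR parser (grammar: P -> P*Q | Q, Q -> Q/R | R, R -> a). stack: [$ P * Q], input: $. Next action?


handle 'P*Q' on top; lookahead ∈ FOLLOW(P) = {*, $}
Action: reduce (P -> P*Q)


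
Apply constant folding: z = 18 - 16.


18 - 16 = 2 at compile time
Optimized: z = 2


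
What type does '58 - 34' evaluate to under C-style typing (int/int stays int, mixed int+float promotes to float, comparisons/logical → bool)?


Operand types: int - int
Rule: mixed int/float promotes to float; int/int stays int
Result type: int


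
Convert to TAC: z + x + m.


Break into single-operator statements:
t1 = z + x
t2 = t1 + m


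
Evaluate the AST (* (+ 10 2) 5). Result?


Evaluate inner: (+ 10 2) = 12
Evaluate root: (* 12 5) = 60
Result: 60


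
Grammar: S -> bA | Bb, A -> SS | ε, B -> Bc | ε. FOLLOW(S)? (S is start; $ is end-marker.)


$ ∈ FOLLOW(S). For each A -> αBβ: add FIRST(β)\{ε} to FOLLOW(B); if β nullable, add FOLLOW(A).
FOLLOW(S) = {$, b, c}


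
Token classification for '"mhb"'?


Pattern: double-quoted sequence
Type: STRING_LITERAL


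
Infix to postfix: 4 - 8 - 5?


Left to right (same or higher precedence on left)
Postfix: 4 8 - 5 -


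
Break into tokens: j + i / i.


Scan left to right, longest-match per lexeme
Tokens: ID(j), OP(+), ID(i), OP(/), ID(i)


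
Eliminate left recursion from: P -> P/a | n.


Left-recursive alternatives: P/a; non-recursive: n
Introduce P': P -> nP', P' -> /aP' | ε


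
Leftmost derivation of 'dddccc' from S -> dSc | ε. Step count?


Derivation: S => dSc => ddScc => dddSccc => dddccc
Steps: 4


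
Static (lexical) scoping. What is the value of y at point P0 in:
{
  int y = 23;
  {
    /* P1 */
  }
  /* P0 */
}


y declared in the same block as P0
y = 23


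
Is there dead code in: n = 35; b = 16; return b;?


n is assigned but never read
Dead: 'n = 35'


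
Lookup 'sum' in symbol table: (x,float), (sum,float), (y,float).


Lookup 'sum' → type float


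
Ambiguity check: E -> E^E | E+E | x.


'x^x+x' has two parse trees (no precedence encoded between ^ and +)
Ambiguous


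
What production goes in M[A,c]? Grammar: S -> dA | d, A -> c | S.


For [A, c]: 'c' ∈ FIRST(c)
Entry: A -> c


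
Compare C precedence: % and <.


'%' is multiplicative (level 10); '<' is relational (level 7)
Higher level binds tighter
'%' has higher precedence than '<'


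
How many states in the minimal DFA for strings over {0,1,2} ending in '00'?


Track the longest suffix of input matching a prefix of '00': 3 classes (prefixes of length 0..2)
Minimal DFA: 3 states


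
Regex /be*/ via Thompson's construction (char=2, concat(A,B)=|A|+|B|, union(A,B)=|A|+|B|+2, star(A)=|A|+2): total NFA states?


Syntax tree has 2 char leaf(s), 0 union(s), 1 star(s)
chars contribute 2×2 = 4; each union adds +2; each star adds +2
Total: 4 + 0 + 2 = 6 states


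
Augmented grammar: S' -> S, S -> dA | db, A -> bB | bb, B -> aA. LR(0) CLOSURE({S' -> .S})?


Start: S' -> .S
For each item with dot before a nonterminal B, add B -> .γ for every B-production
Closure: [S' -> .S, S -> .dA, S -> .db]


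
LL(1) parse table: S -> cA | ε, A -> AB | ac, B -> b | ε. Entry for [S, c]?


For [S, c]: 'c' ∈ FIRST(cA)
Entry: S -> cA


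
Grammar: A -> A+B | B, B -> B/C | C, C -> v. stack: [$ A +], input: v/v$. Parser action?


no handle ('A+' is not any RHS); shift 'v'
Action: shift


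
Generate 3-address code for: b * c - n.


Break into single-operator statements:
t1 = b * c
t2 = t1 - n


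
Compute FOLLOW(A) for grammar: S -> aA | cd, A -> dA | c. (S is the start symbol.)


$ ∈ FOLLOW(S). For each A -> αBβ: add FIRST(β)\{ε} to FOLLOW(B); if β nullable, add FOLLOW(A).
FOLLOW(A) = {$}


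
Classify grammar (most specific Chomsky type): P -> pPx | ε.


Single nonterminal LHS, but p^n x^n is not regular
Classification: Type 2 (Context-Free)


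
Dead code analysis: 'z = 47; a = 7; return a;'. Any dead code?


z is assigned but never read
Dead: 'z = 47'


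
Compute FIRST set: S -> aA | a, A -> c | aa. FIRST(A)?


Per alternative of A: FIRST(c) = {c}; FIRST(aa) = {a}
FIRST(A) = {a, c}


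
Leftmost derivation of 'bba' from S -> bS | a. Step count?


Derivation: S => bS => bbS => bba
Steps: 3


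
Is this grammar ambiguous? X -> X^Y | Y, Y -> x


precedence layered via separate nonterminal Y: deterministic
Unambiguous


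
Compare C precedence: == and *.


'*' is multiplicative (level 10); '==' is equality (level 6)
Higher level binds tighter
'*' has higher precedence than '=='


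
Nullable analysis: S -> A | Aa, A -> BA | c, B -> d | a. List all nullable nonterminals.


A nonterminal is nullable iff some alternative derives ε (directly, or every symbol in it is nullable)
Nullable: {}


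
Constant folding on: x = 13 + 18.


13 + 18 = 31 at compile time
Optimized: x = 31


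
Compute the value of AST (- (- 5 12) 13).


Evaluate inner: (- 5 12) = -7
Evaluate root: (- -7 13) = -20
Result: -20


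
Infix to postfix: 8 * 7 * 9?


Left to right (same or higher precedence on left)
Postfix: 8 7 * 9 *


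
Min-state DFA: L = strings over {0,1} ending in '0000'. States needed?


Track the longest suffix of input matching a prefix of '0000': 5 classes (prefixes of length 0..4)
Minimal DFA: 5 states


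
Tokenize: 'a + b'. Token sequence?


Scan left to right, longest-match per lexeme
Tokens: ID(a), OP(+), ID(b)


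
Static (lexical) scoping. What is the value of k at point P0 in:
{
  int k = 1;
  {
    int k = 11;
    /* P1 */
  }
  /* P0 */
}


k declared in the same block as P0
k = 1


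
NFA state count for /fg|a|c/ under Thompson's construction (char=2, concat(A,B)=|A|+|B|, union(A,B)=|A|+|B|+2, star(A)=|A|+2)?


Syntax tree has 4 char leaf(s), 2 union(s), 0 star(s)
chars contribute 4×2 = 8; each union adds +2; each star adds +2
Total: 8 + 4 + 0 = 12 states


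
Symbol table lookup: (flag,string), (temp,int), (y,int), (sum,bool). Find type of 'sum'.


Lookup 'sum' → type bool


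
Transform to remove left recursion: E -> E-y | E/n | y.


Left-recursive alternatives: E-y, E/n; non-recursive: y
Introduce E': E -> yE', E' -> -yE' | /nE' | ε


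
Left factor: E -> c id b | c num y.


Common prefix: 'c'
Factored: E -> c E', E' -> id b | num y


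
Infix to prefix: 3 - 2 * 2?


'*' binds tighter: tree is (- 3 (* 2 2))
Prefix: - 3 * 2 2


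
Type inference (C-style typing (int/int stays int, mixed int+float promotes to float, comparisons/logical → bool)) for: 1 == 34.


Operand types: int == int
Rule: comparison yields bool
Result type: bool


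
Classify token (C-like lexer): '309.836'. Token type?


Pattern: digits with a decimal point
Type: FLOAT_LITERAL


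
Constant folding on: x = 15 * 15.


15 * 15 = 225 at compile time
Optimized: x = 225


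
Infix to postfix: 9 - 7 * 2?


* has higher precedence, evaluate 7*2 first
Postfix: 9 7 2 * -


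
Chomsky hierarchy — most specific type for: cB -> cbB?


LHS has context (more than one symbol) and |LHS| ≤ |RHS|
Classification: Type 1 (Context-Sensitive)


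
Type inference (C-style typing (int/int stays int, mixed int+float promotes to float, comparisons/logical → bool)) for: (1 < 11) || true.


Operand types: bool || bool
Rule: logical operators take bool operands and yield bool
Result type: bool


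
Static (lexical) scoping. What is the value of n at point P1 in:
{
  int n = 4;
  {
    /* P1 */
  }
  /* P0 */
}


P1's block does not declare n; resolves to the enclosing declaration at depth 0
n = 4


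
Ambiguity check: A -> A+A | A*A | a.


'a+a*a' has two parse trees (no precedence encoded between + and *)
Ambiguous


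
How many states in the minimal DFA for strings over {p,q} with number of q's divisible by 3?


Track (count of q) mod 3: states 0..2, accept at 0
Minimal DFA: 3 states


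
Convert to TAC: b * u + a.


Break into single-operator statements:
t1 = b * u
t2 = t1 + a


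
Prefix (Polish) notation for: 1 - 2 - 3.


left-to-right (same/higher precedence on left): tree is (- (- 1 2) 3)
Prefix: - - 1 2 3


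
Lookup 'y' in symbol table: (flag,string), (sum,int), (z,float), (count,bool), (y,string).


Lookup 'y' → type string


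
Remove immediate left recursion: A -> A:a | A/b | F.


Left-recursive alternatives: A:a, A/b; non-recursive: F
Introduce A': A -> FA', A' -> :aA' | /bA' | ε


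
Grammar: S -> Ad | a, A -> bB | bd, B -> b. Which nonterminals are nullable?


A nonterminal is nullable iff some alternative derives ε (directly, or every symbol in it is nullable)
Nullable: {}


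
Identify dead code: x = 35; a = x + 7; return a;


x is read by a's definition; a is returned
No dead code


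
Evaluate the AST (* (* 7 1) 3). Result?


Evaluate inner: (* 7 1) = 7
Evaluate root: (* 7 3) = 21
Result: 21


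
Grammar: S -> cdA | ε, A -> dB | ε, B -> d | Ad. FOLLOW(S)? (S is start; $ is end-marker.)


$ ∈ FOLLOW(S). For each A -> αBβ: add FIRST(β)\{ε} to FOLLOW(B); if β nullable, add FOLLOW(A).
FOLLOW(S) = {$}


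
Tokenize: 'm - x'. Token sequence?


Scan left to right, longest-match per lexeme
Tokens: ID(m), OP(-), ID(x)


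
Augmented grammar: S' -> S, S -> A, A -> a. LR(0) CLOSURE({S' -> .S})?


Start: S' -> .S
For each item with dot before a nonterminal B, add B -> .γ for every B-production
Closure: [S' -> .S, S -> .A, A -> .a]


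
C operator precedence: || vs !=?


'!=' is equality (level 6); '||' is logical OR (level 1)
Higher level binds tighter
'!=' has higher precedence than '||'


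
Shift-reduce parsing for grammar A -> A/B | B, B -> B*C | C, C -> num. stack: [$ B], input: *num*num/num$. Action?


shift '*' to continue B -> B*C
Action: shift


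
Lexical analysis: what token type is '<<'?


Pattern: operator symbol
Type: OPERATOR


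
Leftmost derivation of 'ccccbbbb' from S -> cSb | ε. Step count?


Derivation: S => cSb => ccSbb => cccSbbb => ccccSbbbb => ccccbbbb
Steps: 5


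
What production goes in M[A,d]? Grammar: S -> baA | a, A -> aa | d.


For [A, d]: 'd' ∈ FIRST(d)
Entry: A -> d


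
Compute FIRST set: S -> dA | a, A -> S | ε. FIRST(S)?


Per alternative of S: FIRST(dA) = {d}; FIRST(a) = {a}
FIRST(S) = {a, d}


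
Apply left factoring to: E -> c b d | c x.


Common prefix: 'c'
Factored: E -> c E', E' -> b d | x


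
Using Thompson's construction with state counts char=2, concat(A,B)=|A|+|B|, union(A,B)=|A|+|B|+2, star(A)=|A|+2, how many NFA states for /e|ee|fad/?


Syntax tree has 6 char leaf(s), 2 union(s), 0 star(s)
chars contribute 6×2 = 12; each union adds +2; each star adds +2
Total: 12 + 4 + 0 = 16 states


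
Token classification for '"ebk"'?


Pattern: double-quoted sequence
Type: STRING_LITERAL


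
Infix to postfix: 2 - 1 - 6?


Left to right (same or higher precedence on left)
Postfix: 2 1 - 6 -


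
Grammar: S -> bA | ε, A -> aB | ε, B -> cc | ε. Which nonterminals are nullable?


A nonterminal is nullable iff some alternative derives ε (directly, or every symbol in it is nullable)
Nullable: {A, B, S}


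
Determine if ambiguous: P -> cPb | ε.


balanced c^n…b^n: each string has a unique parse
Unambiguous


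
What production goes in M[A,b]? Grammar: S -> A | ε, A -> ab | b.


For [A, b]: 'b' ∈ FIRST(b)
Entry: A -> b


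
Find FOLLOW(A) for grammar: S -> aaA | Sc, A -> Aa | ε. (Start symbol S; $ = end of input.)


$ ∈ FOLLOW(S). For each A -> αBβ: add FIRST(β)\{ε} to FOLLOW(B); if β nullable, add FOLLOW(A).
FOLLOW(A) = {$, a, c}


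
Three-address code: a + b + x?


Break into single-operator statements:
t1 = a + b
t2 = t1 + x


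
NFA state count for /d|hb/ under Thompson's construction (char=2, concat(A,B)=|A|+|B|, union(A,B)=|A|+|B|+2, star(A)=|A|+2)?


Syntax tree has 3 char leaf(s), 1 union(s), 0 star(s)
chars contribute 3×2 = 6; each union adds +2; each star adds +2
Total: 6 + 2 + 0 = 8 states


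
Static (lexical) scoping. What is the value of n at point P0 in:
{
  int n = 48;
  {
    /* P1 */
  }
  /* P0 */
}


n declared in the same block as P0
n = 48


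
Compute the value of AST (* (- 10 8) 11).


Evaluate inner: (- 10 8) = 2
Evaluate root: (* 2 11) = 22
Result: 22


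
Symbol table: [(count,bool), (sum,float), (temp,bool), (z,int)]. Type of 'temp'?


Lookup 'temp' → type bool


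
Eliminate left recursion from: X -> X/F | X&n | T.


Left-recursive alternatives: X/F, X&n; non-recursive: T
Introduce X': X -> TX', X' -> /FX' | &nX' | ε


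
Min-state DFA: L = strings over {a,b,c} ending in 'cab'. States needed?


Track the longest suffix of input matching a prefix of 'cab': 4 classes (prefixes of length 0..3)
Minimal DFA: 4 states


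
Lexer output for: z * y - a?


Scan left to right, longest-match per lexeme
Tokens: ID(z), OP(*), ID(y), OP(-), ID(a)


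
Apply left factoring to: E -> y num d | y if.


Common prefix: 'y'
Factored: E -> y E', E' -> num d | if


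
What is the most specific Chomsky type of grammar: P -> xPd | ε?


Single nonterminal LHS, but x^n d^n is not regular
Classification: Type 2 (Context-Free)


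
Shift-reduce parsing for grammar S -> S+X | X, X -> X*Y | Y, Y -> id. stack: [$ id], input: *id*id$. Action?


'id' on top is the handle for Y -> id
Action: reduce (Y -> id)


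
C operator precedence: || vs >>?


'>>' is shift (level 8); '||' is logical OR (level 1)
Higher level binds tighter
'>>' has higher precedence than '||'


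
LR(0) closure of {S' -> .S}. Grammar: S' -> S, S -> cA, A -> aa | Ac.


Start: S' -> .S
For each item with dot before a nonterminal B, add B -> .γ for every B-production
Closure: [S' -> .S, S -> .cA]


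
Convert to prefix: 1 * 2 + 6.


left-to-right (same/higher precedence on left): tree is (+ (* 1 2) 6)
Prefix: + * 1 2 6


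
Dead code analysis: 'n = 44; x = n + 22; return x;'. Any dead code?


n is read by x's definition; x is returned
No dead code


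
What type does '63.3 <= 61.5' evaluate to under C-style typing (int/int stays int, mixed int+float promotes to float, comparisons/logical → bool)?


Operand types: float <= float
Rule: comparison yields bool
Result type: bool


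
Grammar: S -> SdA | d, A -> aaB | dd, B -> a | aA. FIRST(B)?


Per alternative of B: FIRST(a) = {a}; FIRST(aA) = {a}
FIRST(B) = {a}


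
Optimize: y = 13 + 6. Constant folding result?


13 + 6 = 19 at compile time
Optimized: y = 19


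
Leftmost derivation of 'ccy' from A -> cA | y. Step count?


Derivation: A => cA => ccA => ccy
Steps: 3


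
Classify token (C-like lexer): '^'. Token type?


Pattern: operator symbol
Type: OPERATOR


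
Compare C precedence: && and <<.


'<<' is shift (level 8); '&&' is logical AND (level 2)
Higher level binds tighter
'<<' has higher precedence than '&&'


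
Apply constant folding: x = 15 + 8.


15 + 8 = 23 at compile time
Optimized: x = 23


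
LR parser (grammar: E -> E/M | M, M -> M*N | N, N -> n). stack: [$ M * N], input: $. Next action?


handle 'M*N' on top
Action: reduce (M -> M*N)


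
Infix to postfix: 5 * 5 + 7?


Left to right (same or higher precedence on left)
Postfix: 5 5 * 7 +


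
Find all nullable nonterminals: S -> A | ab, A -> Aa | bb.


A nonterminal is nullable iff some alternative derives ε (directly, or every symbol in it is nullable)
Nullable: {}


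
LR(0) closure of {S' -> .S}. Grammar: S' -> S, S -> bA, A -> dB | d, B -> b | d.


Start: S' -> .S
For each item with dot before a nonterminal B, add B -> .γ for every B-production
Closure: [S' -> .S, S -> .bA]


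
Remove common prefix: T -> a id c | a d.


Common prefix: 'a'
Factored: T -> a T', T' -> id c | d


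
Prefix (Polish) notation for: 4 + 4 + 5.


left-to-right (same/higher precedence on left): tree is (+ (+ 4 4) 5)
Prefix: + + 4 4 5


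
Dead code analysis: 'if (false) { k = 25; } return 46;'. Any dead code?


condition is constant false, so the whole block is unreachable
Dead: 'if (false) { k = 25; }'


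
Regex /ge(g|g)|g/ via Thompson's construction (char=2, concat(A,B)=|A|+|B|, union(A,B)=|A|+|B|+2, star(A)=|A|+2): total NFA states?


Syntax tree has 5 char leaf(s), 2 union(s), 0 star(s)
chars contribute 5×2 = 10; each union adds +2; each star adds +2
Total: 10 + 4 + 0 = 14 states


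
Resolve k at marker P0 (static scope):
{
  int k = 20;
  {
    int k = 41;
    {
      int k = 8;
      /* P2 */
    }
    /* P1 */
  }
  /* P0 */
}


k declared in the same block as P0
k = 20


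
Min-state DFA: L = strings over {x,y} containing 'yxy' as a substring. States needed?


KMP-style automaton: 3 progress states + 1 absorbing accept = 4
Minimal DFA: 4 states


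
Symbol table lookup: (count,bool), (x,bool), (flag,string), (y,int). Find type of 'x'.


Lookup 'x' → type bool


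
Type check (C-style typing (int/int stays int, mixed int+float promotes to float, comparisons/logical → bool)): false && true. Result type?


Operand types: bool && bool
Rule: logical operators take bool operands and yield bool
Result type: bool


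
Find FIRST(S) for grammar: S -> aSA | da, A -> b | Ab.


Per alternative of S: FIRST(aSA) = {a}; FIRST(da) = {d}
FIRST(S) = {a, d}


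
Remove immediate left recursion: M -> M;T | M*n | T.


Left-recursive alternatives: M;T, M*n; non-recursive: T
Introduce M': M -> TM', M' -> ;TM' | *nM' | ε


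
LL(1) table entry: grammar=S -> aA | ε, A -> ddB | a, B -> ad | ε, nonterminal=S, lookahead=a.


For [S, a]: 'a' ∈ FIRST(aA)
Entry: S -> aA


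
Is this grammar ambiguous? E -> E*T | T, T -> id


precedence layered via separate nonterminal T: deterministic
Unambiguous


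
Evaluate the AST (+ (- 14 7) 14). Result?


Evaluate inner: (- 14 7) = 7
Evaluate root: (+ 7 14) = 21
Result: 21


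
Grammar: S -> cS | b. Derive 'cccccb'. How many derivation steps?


Derivation: S => cS => ccS => cccS => ccccS => cccccS => cccccb
Steps: 6


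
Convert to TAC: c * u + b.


Break into single-operator statements:
t1 = c * u
t2 = t1 + b


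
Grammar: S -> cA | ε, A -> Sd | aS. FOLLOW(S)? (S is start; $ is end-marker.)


$ ∈ FOLLOW(S). For each A -> αBβ: add FIRST(β)\{ε} to FOLLOW(B); if β nullable, add FOLLOW(A).
FOLLOW(S) = {$, d}


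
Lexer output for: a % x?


Scan left to right, longest-match per lexeme
Tokens: ID(a), OP(%), ID(x)


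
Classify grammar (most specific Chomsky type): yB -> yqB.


LHS has context (more than one symbol) and |LHS| ≤ |RHS|
Classification: Type 1 (Context-Sensitive)


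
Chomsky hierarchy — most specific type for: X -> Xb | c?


Left-linear: every RHS is a terminal or one nonterminal followed by a terminal
Classification: Type 3 (Regular)


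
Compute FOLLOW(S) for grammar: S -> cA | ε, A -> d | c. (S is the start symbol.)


$ ∈ FOLLOW(S). For each A -> αBβ: add FIRST(β)\{ε} to FOLLOW(B); if β nullable, add FOLLOW(A).
FOLLOW(S) = {$}


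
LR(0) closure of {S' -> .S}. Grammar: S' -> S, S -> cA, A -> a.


Start: S' -> .S
For each item with dot before a nonterminal B, add B -> .γ for every B-production
Closure: [S' -> .S, S -> .cA]


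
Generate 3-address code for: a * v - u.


Break into single-operator statements:
t1 = a * v
t2 = t1 - u


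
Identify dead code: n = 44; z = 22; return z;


n is assigned but never read
Dead: 'n = 44'


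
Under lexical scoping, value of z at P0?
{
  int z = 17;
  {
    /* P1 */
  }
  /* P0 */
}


z declared in the same block as P0
z = 17


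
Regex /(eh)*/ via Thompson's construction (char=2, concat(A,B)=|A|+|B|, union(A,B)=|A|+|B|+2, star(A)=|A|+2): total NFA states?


Syntax tree has 2 char leaf(s), 0 union(s), 1 star(s)
chars contribute 2×2 = 4; each union adds +2; each star adds +2
Total: 4 + 0 + 2 = 6 states


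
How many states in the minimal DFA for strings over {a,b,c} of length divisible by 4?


Track length mod 4: states 0..3, accept at 0
Minimal DFA: 4 states


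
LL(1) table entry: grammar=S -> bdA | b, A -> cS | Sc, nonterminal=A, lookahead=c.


For [A, c]: 'c' ∈ FIRST(cS)
Entry: A -> cS


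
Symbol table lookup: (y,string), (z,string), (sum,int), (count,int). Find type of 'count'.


Lookup 'count' → type int


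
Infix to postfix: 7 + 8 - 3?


Left to right (same or higher precedence on left)
Postfix: 7 8 + 3 -


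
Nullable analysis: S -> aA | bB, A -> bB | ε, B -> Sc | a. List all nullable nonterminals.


A nonterminal is nullable iff some alternative derives ε (directly, or every symbol in it is nullable)
Nullable: {A}


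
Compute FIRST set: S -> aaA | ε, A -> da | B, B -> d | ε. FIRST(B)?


Per alternative of B: FIRST(d) = {d}; FIRST(ε) = {ε}
FIRST(B) = {d, ε}


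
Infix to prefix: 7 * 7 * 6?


left-to-right (same/higher precedence on left): tree is (* (* 7 7) 6)
Prefix: * * 7 7 6


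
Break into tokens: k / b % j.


Scan left to right, longest-match per lexeme
Tokens: ID(k), OP(/), ID(b), OP(%), ID(j)


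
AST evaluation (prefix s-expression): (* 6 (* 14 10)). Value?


Evaluate inner: (* 14 10) = 140
Evaluate root: (* 6 140) = 840
Result: 840


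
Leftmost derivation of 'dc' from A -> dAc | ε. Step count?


Derivation: A => dAc => dc
Steps: 2


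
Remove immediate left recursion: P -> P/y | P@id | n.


Left-recursive alternatives: P/y, P@id; non-recursive: n
Introduce P': P -> nP', P' -> /yP' | @idP' | ε


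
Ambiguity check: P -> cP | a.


right-linear, alternatives start with distinct terminals 'c' vs 'a': unique leftmost derivation
Unambiguous


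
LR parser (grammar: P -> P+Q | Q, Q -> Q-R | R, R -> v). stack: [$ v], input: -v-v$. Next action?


'v' on top is the handle for R -> v
Action: reduce (R -> v)


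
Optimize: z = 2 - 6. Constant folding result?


2 - 6 = -4 at compile time
Optimized: z = -4


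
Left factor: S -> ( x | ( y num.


Common prefix: '('
Factored: S -> ( S', S' -> x | y num


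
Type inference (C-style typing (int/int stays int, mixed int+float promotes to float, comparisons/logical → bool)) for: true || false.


Operand types: bool || bool
Rule: logical operators take bool operands and yield bool
Result type: bool


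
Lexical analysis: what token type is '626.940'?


Pattern: digits with a decimal point
Type: FLOAT_LITERAL


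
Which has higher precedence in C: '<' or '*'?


'*' is multiplicative (level 10); '<' is relational (level 7)
Higher level binds tighter
'*' has higher precedence than '<'


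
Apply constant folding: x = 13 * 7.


13 * 7 = 91 at compile time
Optimized: x = 91


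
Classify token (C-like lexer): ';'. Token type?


Pattern: delimiter/punctuation
Type: PUNCTUATION


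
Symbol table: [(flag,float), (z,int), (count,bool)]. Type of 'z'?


Lookup 'z' → type int


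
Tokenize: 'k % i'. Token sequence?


Scan left to right, longest-match per lexeme
Tokens: ID(k), OP(%), ID(i)


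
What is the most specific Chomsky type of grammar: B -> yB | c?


Right-linear: every RHS is a terminal or a terminal followed by one nonterminal
Classification: Type 3 (Regular)


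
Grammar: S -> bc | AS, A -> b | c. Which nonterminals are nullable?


A nonterminal is nullable iff some alternative derives ε (directly, or every symbol in it is nullable)
Nullable: {}


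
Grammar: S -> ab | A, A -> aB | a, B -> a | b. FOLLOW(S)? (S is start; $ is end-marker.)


$ ∈ FOLLOW(S). For each A -> αBβ: add FIRST(β)\{ε} to FOLLOW(B); if β nullable, add FOLLOW(A).
FOLLOW(S) = {$}


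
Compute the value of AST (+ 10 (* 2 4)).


Evaluate inner: (* 2 4) = 8
Evaluate root: (+ 10 8) = 18
Result: 18


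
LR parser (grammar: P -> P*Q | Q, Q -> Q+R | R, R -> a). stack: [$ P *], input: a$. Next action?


no handle ('P*' is not any RHS); shift 'a'
Action: shift


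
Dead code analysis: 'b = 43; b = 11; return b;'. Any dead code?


first assignment to b is overwritten before any read
Dead: 'b = 43'


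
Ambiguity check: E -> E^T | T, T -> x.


precedence layered via separate nonterminal T: deterministic
Unambiguous


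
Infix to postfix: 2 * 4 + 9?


Left to right (same or higher precedence on left)
Postfix: 2 4 * 9 +


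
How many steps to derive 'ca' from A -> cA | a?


Derivation: A => cA => ca
Steps: 2


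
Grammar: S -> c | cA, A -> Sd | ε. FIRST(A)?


Per alternative of A: FIRST(Sd) = {c}; FIRST(ε) = {ε}
FIRST(A) = {c, ε}


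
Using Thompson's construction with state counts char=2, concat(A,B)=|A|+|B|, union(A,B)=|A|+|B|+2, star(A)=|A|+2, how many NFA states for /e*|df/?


Syntax tree has 3 char leaf(s), 1 union(s), 1 star(s)
chars contribute 3×2 = 6; each union adds +2; each star adds +2
Total: 6 + 2 + 2 = 10 states


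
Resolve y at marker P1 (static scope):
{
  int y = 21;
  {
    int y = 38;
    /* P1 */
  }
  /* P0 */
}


y declared in the same block as P1
y = 38


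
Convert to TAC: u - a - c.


Break into single-operator statements:
t1 = u - a
t2 = t1 - c


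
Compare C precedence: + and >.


'+' is additive (level 9); '>' is relational (level 7)
Higher level binds tighter
'+' has higher precedence than '>'


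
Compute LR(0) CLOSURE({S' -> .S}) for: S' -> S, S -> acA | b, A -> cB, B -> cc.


Start: S' -> .S
For each item with dot before a nonterminal B, add B -> .γ for every B-production
Closure: [S' -> .S, S -> .acA, S -> .b]


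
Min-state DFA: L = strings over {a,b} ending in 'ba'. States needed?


Track the longest suffix of input matching a prefix of 'ba': 3 classes (prefixes of length 0..2)
Minimal DFA: 3 states


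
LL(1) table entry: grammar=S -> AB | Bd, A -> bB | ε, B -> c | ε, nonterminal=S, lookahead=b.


For [S, b]: 'b' ∈ FIRST(AB)
Entry: S -> AB


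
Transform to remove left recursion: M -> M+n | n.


Left-recursive alternatives: M+n; non-recursive: n
Introduce M': M -> nM', M' -> +nM' | ε


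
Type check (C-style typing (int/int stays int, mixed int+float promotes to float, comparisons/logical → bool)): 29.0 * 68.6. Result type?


Operand types: float * float
Rule: mixed int/float promotes to float; int/int stays int
Result type: float


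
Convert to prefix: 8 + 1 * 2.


'*' binds tighter: tree is (+ 8 (* 1 2))
Prefix: + 8 * 1 2


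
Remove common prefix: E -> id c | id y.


Common prefix: 'id'
Factored: E -> id E', E' -> c | y


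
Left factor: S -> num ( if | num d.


Common prefix: 'num'
Factored: S -> num S', S' -> ( if | d


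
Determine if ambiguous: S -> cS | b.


right-linear, alternatives start with distinct terminals 'c' vs 'b': unique leftmost derivation
Unambiguous


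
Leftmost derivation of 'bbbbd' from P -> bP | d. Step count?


Derivation: P => bP => bbP => bbbP => bbbbP => bbbbd
Steps: 5


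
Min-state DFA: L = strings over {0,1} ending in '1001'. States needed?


Track the longest suffix of input matching a prefix of '1001': 5 classes (prefixes of length 0..4)
Minimal DFA: 5 states


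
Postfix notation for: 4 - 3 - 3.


Left to right (same or higher precedence on left)
Postfix: 4 3 - 3 -


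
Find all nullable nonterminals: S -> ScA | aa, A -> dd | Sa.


A nonterminal is nullable iff some alternative derives ε (directly, or every symbol in it is nullable)
Nullable: {}


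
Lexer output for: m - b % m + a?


Scan left to right, longest-match per lexeme
Tokens: ID(m), OP(-), ID(b), OP(%), ID(m), OP(+), ID(a)


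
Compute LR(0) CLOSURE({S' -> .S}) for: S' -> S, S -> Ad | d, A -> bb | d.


Start: S' -> .S
For each item with dot before a nonterminal B, add B -> .γ for every B-production
Closure: [S' -> .S, S -> .Ad, S -> .d, A -> .bb, A -> .d]


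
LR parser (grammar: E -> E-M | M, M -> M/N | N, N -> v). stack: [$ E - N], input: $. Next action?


'N' (not preceded by M/) is the handle for M -> N
Action: reduce (M -> N)


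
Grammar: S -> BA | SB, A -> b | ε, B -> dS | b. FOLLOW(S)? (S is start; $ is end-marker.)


$ ∈ FOLLOW(S). For each A -> αBβ: add FIRST(β)\{ε} to FOLLOW(B); if β nullable, add FOLLOW(A).
FOLLOW(S) = {$, b, d}


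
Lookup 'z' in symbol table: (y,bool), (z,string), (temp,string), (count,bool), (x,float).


Lookup 'z' → type string


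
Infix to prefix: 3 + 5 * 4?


'*' binds tighter: tree is (+ 3 (* 5 4))
Prefix: + 3 * 5 4


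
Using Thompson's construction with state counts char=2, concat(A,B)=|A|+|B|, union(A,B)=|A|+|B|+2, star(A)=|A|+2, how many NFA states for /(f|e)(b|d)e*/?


Syntax tree has 5 char leaf(s), 2 union(s), 1 star(s)
chars contribute 5×2 = 10; each union adds +2; each star adds +2
Total: 10 + 4 + 2 = 16 states


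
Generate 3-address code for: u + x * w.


Break into single-operator statements:
t1 = x * w
t2 = u + t1


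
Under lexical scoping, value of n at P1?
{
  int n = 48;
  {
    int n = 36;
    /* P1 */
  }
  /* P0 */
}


n declared in the same block as P1
n = 36


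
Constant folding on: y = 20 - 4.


20 - 4 = 16 at compile time
Optimized: y = 16


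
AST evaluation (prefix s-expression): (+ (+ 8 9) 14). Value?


Evaluate inner: (+ 8 9) = 17
Evaluate root: (+ 17 14) = 31
Result: 31


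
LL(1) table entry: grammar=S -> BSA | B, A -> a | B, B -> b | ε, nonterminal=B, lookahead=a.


For [B, a]: ε is nullable and 'a' ∈ FOLLOW(B)
Entry: B -> ε


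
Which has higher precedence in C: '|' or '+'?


'+' is additive (level 9); '|' is bitwise OR (level 3)
Higher level binds tighter
'+' has higher precedence than '|'


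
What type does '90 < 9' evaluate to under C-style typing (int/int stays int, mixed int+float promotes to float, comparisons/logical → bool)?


Operand types: int < int
Rule: comparison yields bool
Result type: bool


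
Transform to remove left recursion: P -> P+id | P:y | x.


Left-recursive alternatives: P+id, P:y; non-recursive: x
Introduce P': P -> xP', P' -> +idP' | :yP' | ε


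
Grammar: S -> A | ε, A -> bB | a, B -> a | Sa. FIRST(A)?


Per alternative of A: FIRST(bB) = {b}; FIRST(a) = {a}
FIRST(A) = {a, b}


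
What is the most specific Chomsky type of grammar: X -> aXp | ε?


Single nonterminal LHS, but a^n p^n is not regular
Classification: Type 2 (Context-Free)


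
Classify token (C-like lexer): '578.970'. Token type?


Pattern: digits with a decimal point
Type: FLOAT_LITERAL


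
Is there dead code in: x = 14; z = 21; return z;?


x is assigned but never read
Dead: 'x = 14'


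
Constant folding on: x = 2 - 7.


2 - 7 = -5 at compile time
Optimized: x = -5


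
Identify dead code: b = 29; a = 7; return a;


b is assigned but never read
Dead: 'b = 29'


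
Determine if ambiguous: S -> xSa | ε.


balanced x^n…a^n: each string has a unique parse
Unambiguous


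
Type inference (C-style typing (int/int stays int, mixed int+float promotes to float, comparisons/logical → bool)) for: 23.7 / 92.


Operand types: float / int
Rule: mixed int/float promotes to float; int/int stays int
Result type: float


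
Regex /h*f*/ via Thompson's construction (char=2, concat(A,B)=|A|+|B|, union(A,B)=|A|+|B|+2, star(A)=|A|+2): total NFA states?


Syntax tree has 2 char leaf(s), 0 union(s), 2 star(s)
chars contribute 2×2 = 4; each union adds +2; each star adds +2
Total: 4 + 0 + 4 = 8 states


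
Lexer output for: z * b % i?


Scan left to right, longest-match per lexeme
Tokens: ID(z), OP(*), ID(b), OP(%), ID(i)


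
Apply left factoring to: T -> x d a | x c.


Common prefix: 'x'
Factored: T -> x T', T' -> d a | c


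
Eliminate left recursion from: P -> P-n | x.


Left-recursive alternatives: P-n; non-recursive: x
Introduce P': P -> xP', P' -> -nP' | ε


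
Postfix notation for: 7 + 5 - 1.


Left to right (same or higher precedence on left)
Postfix: 7 5 + 1 -


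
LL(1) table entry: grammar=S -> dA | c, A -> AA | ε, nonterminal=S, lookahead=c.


For [S, c]: 'c' ∈ FIRST(c)
Entry: S -> c


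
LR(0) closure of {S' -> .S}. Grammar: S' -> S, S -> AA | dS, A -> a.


Start: S' -> .S
For each item with dot before a nonterminal B, add B -> .γ for every B-production
Closure: [S' -> .S, S -> .AA, S -> .dS, A -> .a]


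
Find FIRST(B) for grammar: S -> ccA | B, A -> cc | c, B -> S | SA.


Per alternative of B: FIRST(S) = {c}; FIRST(SA) = {c}
FIRST(B) = {c}


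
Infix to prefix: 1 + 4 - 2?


left-to-right (same/higher precedence on left): tree is (- (+ 1 4) 2)
Prefix: - + 1 4 2


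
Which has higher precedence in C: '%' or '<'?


'%' is multiplicative (level 10); '<' is relational (level 7)
Higher level binds tighter
'%' has higher precedence than '<'


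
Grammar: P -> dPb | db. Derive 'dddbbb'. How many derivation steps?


Derivation: P => dPb => ddPbb => dddbbb
Steps: 3


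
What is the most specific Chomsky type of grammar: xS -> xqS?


LHS has context (more than one symbol) and |LHS| ≤ |RHS|
Classification: Type 1 (Context-Sensitive)


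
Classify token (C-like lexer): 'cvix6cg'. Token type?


Pattern: letter/underscore followed by alphanumerics, not a keyword
Type: IDENTIFIER


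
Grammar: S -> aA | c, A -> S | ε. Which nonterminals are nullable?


A nonterminal is nullable iff some alternative derives ε (directly, or every symbol in it is nullable)
Nullable: {A}


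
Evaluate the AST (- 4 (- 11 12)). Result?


Evaluate inner: (- 11 12) = -1
Evaluate root: (- 4 -1) = 5
Result: 5


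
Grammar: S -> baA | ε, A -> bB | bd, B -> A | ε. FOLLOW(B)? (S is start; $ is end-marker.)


$ ∈ FOLLOW(S). For each A -> αBβ: add FIRST(β)\{ε} to FOLLOW(B); if β nullable, add FOLLOW(A).
FOLLOW(B) = {$}


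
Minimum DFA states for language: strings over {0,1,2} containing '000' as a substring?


KMP-style automaton: 3 progress states + 1 absorbing accept = 4
Minimal DFA: 4 states


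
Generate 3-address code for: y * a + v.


Break into single-operator statements:
t1 = y * a
t2 = t1 + v


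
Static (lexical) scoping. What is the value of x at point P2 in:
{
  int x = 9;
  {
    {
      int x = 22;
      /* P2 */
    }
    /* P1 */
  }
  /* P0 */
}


x declared in the same block as P2
x = 22


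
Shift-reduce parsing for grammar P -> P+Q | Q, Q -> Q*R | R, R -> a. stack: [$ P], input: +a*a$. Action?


shift '+' to continue P -> P+Q
Action: shift


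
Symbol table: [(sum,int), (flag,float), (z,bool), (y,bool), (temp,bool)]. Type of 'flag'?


Lookup 'flag' → type float


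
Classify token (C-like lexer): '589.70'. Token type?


Pattern: digits with a decimal point
Type: FLOAT_LITERAL


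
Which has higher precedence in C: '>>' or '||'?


'>>' is shift (level 8); '||' is logical OR (level 1)
Higher level binds tighter
'>>' has higher precedence than '||'


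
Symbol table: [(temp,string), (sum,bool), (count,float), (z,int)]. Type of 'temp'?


Lookup 'temp' → type string


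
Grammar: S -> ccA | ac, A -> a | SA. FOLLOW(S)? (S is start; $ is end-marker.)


$ ∈ FOLLOW(S). For each A -> αBβ: add FIRST(β)\{ε} to FOLLOW(B); if β nullable, add FOLLOW(A).
FOLLOW(S) = {$, a, c}


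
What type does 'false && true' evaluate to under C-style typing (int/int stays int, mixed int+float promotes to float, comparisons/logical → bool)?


Operand types: bool && bool
Rule: logical operators take bool operands and yield bool
Result type: bool


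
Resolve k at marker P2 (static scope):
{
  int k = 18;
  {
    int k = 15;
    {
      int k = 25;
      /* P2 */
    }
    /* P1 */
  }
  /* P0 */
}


k declared in the same block as P2
k = 25


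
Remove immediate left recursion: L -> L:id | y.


Left-recursive alternatives: L:id; non-recursive: y
Introduce L': L -> yL', L' -> :idL' | ε


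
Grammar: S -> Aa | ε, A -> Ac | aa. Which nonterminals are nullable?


A nonterminal is nullable iff some alternative derives ε (directly, or every symbol in it is nullable)
Nullable: {S}


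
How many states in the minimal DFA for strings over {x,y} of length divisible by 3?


Track length mod 3: states 0..2, accept at 0
Minimal DFA: 3 states


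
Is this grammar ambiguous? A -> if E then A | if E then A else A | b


dangling else: 'if E then if E then b else b' parses two ways
Ambiguous


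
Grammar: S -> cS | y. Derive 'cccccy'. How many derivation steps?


Derivation: S => cS => ccS => cccS => ccccS => cccccS => cccccy
Steps: 6


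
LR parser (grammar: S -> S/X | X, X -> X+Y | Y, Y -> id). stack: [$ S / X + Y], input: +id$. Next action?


handle 'X+Y' on top
Action: reduce (X -> X+Y)


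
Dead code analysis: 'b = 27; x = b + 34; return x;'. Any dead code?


b is read by x's definition; x is returned
No dead code


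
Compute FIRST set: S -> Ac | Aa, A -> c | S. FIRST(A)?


Per alternative of A: FIRST(c) = {c}; FIRST(S) = {c}
FIRST(A) = {c}


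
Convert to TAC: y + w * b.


Break into single-operator statements:
t1 = w * b
t2 = y + t1


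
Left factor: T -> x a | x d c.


Common prefix: 'x'
Factored: T -> x T', T' -> a | d c


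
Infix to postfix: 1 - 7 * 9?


* has higher precedence, evaluate 7*9 first
Postfix: 1 7 9 * -


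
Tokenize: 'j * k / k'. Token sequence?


Scan left to right, longest-match per lexeme
Tokens: ID(j), OP(*), ID(k), OP(/), ID(k)


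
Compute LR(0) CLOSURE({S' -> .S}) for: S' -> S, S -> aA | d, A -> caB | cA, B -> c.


Start: S' -> .S
For each item with dot before a nonterminal B, add B -> .γ for every B-production
Closure: [S' -> .S, S -> .aA, S -> .d]


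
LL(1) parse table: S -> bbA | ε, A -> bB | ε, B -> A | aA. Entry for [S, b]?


For [S, b]: 'b' ∈ FIRST(bbA)
Entry: S -> bbA


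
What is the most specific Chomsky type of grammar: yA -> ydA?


LHS has context (more than one symbol) and |LHS| ≤ |RHS|
Classification: Type 1 (Context-Sensitive)


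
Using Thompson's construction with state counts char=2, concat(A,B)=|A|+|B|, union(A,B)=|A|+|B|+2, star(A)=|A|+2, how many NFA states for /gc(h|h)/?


Syntax tree has 4 char leaf(s), 1 union(s), 0 star(s)
chars contribute 4×2 = 8; each union adds +2; each star adds +2
Total: 8 + 2 + 0 = 10 states
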